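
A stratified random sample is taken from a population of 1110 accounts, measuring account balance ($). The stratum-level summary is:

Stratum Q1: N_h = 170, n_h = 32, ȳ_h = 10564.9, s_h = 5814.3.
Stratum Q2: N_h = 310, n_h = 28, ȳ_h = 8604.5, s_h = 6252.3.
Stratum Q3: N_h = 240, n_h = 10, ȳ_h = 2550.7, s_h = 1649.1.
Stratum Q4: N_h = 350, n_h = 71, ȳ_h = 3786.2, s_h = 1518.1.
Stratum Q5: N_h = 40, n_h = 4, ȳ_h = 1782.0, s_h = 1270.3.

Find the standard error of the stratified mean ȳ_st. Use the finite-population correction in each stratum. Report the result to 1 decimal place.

SE(ȳ_st) ≈ 366.6

V̂(ȳ_st) = Σ W_h² (1 − n_h/N_h) s_h²/n_h, with W_h = N_h/N and N = 1110:
  stratum Q1: (170/1110)²·(1 − 32/170)·5814.3²/32 = 20115.3
  stratum Q2: (310/1110)²·(1 − 28/310)·6252.3²/28 = 99057.3
  stratum Q3: (240/1110)²·(1 − 10/240)·1649.1²/10 = 12183.9
  stratum Q4: (350/1110)²·(1 − 71/350)·1518.1²/71 = 2572.58
  stratum Q5: (40/1110)²·(1 − 4/40)·1270.3²/4 = 471.486
V̂(ȳ_st) = 134401
SE(ȳ_st) = √134401 = 366.607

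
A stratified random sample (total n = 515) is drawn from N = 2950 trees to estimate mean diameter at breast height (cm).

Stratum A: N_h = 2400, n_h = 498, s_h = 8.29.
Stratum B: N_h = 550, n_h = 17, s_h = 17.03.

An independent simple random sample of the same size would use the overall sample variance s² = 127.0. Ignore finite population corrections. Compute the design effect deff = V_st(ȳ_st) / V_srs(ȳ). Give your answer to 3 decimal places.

V̂(ȳ_st) = Σ W_h² s_h²/n_h, with W_h = N_h/N and N = 2950:
  stratum A: (2400/2950)²·8.29²/498 = 0.0913394
  stratum B: (550/2950)²·17.03²/17 = 0.59301
V_st = 0.684349
V_srs = s²/n = 127.0/515 = 0.246602
deff = V_st / V_srs = 0.684349/0.246602 = 2.7751

deff ≈ 2.775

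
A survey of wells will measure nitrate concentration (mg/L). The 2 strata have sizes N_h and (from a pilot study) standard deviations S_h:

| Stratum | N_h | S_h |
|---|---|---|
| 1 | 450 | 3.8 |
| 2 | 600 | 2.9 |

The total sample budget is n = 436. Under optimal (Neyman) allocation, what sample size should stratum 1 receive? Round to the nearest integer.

216

Neyman allocation: n_h = n · N_h S_h / Σ N_i S_i, with n = 436.
  stratum 1: N_h·S_h = 450·3.8 = 1710.00
  stratum 2: N_h·S_h = 600·2.9 = 1740.00
Σ N_h S_h = 3450.00
n for stratum 1 = 436·1710.00/3450.00 = 216.104 → 216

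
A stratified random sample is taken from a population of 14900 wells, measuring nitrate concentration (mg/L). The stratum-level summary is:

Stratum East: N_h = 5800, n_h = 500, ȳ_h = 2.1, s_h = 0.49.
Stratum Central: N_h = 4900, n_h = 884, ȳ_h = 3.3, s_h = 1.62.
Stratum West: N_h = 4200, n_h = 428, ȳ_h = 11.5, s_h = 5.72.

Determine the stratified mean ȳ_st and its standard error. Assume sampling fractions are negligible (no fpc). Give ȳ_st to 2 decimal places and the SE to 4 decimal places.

ȳ_st ≈ 5.14, SE ≈ 0.0804

ȳ_st = Σ W_h ȳ_h = (5800·2.1 + 4900·3.3 + 4200·11.5)/14900 = 5.14430
V̂(ȳ_st) = Σ W_h² s_h²/n_h, with W_h = N_h/N and N = 14900:
  stratum East: (5800/14900)²·0.49²/500 = 7.27622e-05
  stratum Central: (4900/14900)²·1.62²/884 = 0.000321068
  stratum West: (4200/14900)²·5.72²/428 = 0.00607399
V̂(ȳ_st) = 0.00646782
SE(ȳ_st) = √0.00646782 = 0.0804228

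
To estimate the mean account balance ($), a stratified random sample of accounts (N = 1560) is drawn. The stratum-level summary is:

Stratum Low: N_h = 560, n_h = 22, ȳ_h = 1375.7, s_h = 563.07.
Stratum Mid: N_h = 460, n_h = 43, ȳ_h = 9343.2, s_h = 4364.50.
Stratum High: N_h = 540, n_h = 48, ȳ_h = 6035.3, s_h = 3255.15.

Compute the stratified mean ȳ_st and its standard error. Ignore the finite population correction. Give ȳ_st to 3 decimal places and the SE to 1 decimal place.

ȳ_st = Σ W_h ȳ_h = (560·1375.7 + 460·9343.2 + 540·6035.3)/1560 = 5338.02949
V̂(ȳ_st) = Σ W_h² s_h²/n_h, with W_h = N_h/N and N = 1560:
  stratum Low: (560/1560)²·563.07²/22 = 1857.07
  stratum Mid: (460/1560)²·4364.50²/43 = 38518.3
  stratum High: (540/1560)²·3255.15²/48 = 26450.8
V̂(ȳ_st) = 66826.2
SE(ȳ_st) = √66826.2 = 258.508

ȳ_st ≈ 5338.029, SE ≈ 258.5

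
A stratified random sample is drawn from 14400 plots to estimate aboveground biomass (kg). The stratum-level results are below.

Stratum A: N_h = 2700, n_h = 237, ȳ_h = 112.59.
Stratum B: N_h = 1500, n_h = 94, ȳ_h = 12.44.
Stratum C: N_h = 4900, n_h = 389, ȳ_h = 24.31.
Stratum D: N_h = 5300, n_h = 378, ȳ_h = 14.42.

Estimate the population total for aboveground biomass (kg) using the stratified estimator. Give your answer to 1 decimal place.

τ̂_st = Σ N_h ȳ_h = 2700·112.59 + 1500·12.44 + 4900·24.31 + 5300·14.42 = 518198.0

τ̂_st ≈ 518198.0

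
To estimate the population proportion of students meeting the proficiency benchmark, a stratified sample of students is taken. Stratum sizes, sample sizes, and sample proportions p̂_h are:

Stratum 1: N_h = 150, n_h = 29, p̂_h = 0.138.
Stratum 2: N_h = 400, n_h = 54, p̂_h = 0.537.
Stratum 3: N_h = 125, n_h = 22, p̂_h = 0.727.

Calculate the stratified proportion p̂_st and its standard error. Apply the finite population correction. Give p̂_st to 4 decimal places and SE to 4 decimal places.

p̂_st ≈ 0.4835, SE ≈ 0.0431

N = 675; stratum weights W_h = N_h/N.
p̂_st = Σ W_h p̂_h = (150·0.138 + 400·0.537 + 125·0.727)/675 = 0.48352
V̂(p̂_st) = Σ W_h² (1 − n_h/N_h) p̂_h(1−p̂_h)/(n_h−1):
  stratum 1: (150/675)²·(1 − 29/150)·0.138·0.862/28 = 0.000169238
  stratum 2: (400/675)²·(1 − 54/400)·0.537·0.463/53 = 0.00142498
  stratum 3: (125/675)²·(1 − 22/125)·0.727·0.273/21 = 0.000267065
V̂(p̂_st) = 0.00186128; SE = √V̂ = 0.0431426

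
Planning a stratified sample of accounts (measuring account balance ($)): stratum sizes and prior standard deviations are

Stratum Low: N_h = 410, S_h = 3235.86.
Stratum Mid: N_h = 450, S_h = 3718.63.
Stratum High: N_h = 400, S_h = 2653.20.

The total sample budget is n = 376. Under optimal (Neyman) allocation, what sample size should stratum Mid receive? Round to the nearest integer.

Neyman allocation: n_h = n · N_h S_h / Σ N_i S_i, with n = 376.
  stratum Low: N_h·S_h = 410·3235.86 = 1326702.60
  stratum Mid: N_h·S_h = 450·3718.63 = 1673383.50
  stratum High: N_h·S_h = 400·2653.20 = 1061280.00
Σ N_h S_h = 4061366.10
n for stratum Mid = 376·1673383.50/4061366.10 = 154.921 → 155

155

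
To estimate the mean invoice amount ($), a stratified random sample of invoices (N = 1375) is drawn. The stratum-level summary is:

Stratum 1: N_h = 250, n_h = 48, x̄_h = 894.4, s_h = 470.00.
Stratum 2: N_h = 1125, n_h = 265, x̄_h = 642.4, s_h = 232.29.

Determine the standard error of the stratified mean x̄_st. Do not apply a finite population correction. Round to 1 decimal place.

V̂(x̄_st) = Σ W_h² s_h²/n_h, with W_h = N_h/N and N = 1375:
  stratum 1: (250/1375)²·470.00²/48 = 152.135
  stratum 2: (1125/1375)²·232.29²/265 = 136.306
V̂(x̄_st) = 288.441
SE(x̄_st) = √288.441 = 16.9835

SE(x̄_st) ≈ 17.0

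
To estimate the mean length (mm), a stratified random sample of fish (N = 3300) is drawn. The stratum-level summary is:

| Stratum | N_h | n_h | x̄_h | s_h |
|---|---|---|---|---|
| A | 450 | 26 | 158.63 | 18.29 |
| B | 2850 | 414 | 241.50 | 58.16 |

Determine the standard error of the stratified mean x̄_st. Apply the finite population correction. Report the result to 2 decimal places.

V̂(x̄_st) = Σ W_h² (1 − n_h/N_h) s_h²/n_h, with W_h = N_h/N and N = 3300:
  stratum A: (450/3300)²·(1 − 26/450)·18.29²/26 = 0.225426
  stratum B: (2850/3300)²·(1 − 414/2850)·58.16²/414 = 5.20886
V̂(x̄_st) = 5.43429
SE(x̄_st) = √5.43429 = 2.33116

SE(x̄_st) ≈ 2.33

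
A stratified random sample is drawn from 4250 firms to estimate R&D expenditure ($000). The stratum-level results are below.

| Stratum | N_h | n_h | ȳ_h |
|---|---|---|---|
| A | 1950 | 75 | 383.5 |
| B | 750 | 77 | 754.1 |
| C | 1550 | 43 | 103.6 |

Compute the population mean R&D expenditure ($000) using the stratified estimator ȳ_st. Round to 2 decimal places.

N = Σ N_h = 4250. Stratum weights W_h = N_h/N.
ȳ_st = (1950·383.5 + 750·754.1 + 1550·103.6) / 4250 = 346.8188

ȳ_st ≈ 346.82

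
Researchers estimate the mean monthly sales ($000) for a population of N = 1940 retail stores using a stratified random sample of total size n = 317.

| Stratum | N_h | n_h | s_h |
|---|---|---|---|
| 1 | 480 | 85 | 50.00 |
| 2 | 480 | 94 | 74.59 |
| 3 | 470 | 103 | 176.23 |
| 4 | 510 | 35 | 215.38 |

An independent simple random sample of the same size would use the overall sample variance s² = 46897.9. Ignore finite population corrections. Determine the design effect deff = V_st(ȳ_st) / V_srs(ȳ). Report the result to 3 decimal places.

V̂(ȳ_st) = Σ W_h² s_h²/n_h, with W_h = N_h/N and N = 1940:
  stratum 1: (480/1940)²·50.00²/85 = 1.80053
  stratum 2: (480/1940)²·74.59²/94 = 3.62337
  stratum 3: (470/1940)²·176.23²/103 = 17.6976
  stratum 4: (510/1940)²·215.38²/35 = 91.5967
V_st = 114.718
V_srs = s²/n = 46897.9/317 = 147.943
deff = V_st / V_srs = 114.718/147.943 = 0.7754

deff ≈ 0.775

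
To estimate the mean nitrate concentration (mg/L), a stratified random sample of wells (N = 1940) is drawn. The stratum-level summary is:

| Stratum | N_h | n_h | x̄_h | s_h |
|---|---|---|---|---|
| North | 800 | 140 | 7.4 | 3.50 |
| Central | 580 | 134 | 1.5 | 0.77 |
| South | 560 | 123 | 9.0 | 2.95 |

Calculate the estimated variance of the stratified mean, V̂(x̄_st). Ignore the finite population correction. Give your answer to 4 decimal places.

V̂(x̄_st) ≈ 0.0212

V̂(x̄_st) = Σ W_h² s_h²/n_h, with W_h = N_h/N and N = 1940:
  stratum North: (800/1940)²·3.50²/140 = 0.0148794
  stratum Central: (580/1940)²·0.77²/134 = 0.000395484
  stratum South: (560/1940)²·2.95²/123 = 0.00589538
V̂(x̄_st) = 0.0211702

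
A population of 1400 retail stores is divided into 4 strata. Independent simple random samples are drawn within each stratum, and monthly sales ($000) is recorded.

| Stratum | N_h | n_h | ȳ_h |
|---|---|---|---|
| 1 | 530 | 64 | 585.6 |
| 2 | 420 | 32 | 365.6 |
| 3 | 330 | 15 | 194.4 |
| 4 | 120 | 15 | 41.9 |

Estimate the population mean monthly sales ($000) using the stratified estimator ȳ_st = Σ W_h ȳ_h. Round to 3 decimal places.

N = Σ N_h = 1400. Stratum weights W_h = N_h/N.
ȳ_st = (530·585.6 + 420·365.6 + 330·194.4 + 120·41.9) / 1400 = 380.78571

ȳ_st ≈ 380.786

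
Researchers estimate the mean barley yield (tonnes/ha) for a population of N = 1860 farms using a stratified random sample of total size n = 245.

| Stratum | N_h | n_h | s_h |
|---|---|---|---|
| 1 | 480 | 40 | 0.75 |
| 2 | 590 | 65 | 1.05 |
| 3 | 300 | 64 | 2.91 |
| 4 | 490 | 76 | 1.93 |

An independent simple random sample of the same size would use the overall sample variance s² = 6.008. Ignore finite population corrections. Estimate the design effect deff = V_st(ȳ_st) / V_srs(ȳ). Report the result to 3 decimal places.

V̂(ȳ_st) = Σ W_h² s_h²/n_h, with W_h = N_h/N and N = 1860:
  stratum 1: (480/1860)²·0.75²/40 = 0.000936524
  stratum 2: (590/1860)²·1.05²/65 = 0.00170665
  stratum 3: (300/1860)²·2.91²/64 = 0.00344209
  stratum 4: (490/1860)²·1.93²/76 = 0.00340148
V_st = 0.00948674
V_srs = s²/n = 6.008/245 = 0.0245224
deff = V_st / V_srs = 0.00948674/0.0245224 = 0.3869

deff ≈ 0.387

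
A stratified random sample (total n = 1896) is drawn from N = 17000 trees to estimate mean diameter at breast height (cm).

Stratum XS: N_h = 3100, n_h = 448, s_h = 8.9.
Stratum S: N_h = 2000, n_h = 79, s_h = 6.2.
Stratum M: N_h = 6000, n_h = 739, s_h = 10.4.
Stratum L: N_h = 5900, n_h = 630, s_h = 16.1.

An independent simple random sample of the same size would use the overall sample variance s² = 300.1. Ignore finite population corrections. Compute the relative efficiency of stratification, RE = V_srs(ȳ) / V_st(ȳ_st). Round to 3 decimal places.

RE ≈ 1.969

V̂(ȳ_st) = Σ W_h² s_h²/n_h, with W_h = N_h/N and N = 17000:
  stratum XS: (3100/17000)²·8.9²/448 = 0.00587933
  stratum S: (2000/17000)²·6.2²/79 = 0.0067347
  stratum M: (6000/17000)²·10.4²/739 = 0.0182317
  stratum L: (5900/17000)²·16.1²/630 = 0.0495584
V_st = 0.0804041
V_srs = s²/n = 300.1/1896 = 0.158281
Relative efficiency = V_srs / V_st = 0.158281/0.0804041 = 1.9686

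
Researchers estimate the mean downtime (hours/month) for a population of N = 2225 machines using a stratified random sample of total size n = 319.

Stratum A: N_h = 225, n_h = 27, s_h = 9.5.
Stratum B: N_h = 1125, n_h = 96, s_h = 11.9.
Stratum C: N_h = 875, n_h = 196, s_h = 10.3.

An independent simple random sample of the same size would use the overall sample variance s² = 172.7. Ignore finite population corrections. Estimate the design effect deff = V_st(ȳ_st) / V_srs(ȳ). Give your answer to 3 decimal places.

deff ≈ 0.914

V̂(ȳ_st) = Σ W_h² s_h²/n_h, with W_h = N_h/N and N = 2225:
  stratum A: (225/2225)²·9.5²/27 = 0.0341813
  stratum B: (1125/2225)²·11.9²/96 = 0.37711
  stratum C: (875/2225)²·10.3²/196 = 0.0837094
V_st = 0.495
V_srs = s²/n = 172.7/319 = 0.541379
deff = V_st / V_srs = 0.495/0.541379 = 0.9143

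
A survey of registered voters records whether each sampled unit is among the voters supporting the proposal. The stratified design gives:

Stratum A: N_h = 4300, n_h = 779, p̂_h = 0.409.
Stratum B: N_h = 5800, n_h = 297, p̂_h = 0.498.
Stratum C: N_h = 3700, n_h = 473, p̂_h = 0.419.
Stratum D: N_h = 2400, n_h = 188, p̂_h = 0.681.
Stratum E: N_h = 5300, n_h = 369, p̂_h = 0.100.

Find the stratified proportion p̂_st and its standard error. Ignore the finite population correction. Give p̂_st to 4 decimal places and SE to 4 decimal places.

p̂_st ≈ 0.3889, SE ≈ 0.0109

N = 21500; stratum weights W_h = N_h/N.
p̂_st = Σ W_h p̂_h = (4300·0.409 + 5800·0.498 + 3700·0.419 + 2400·0.681 + 5300·0.100)/21500 = 0.38892
V̂(p̂_st) = Σ W_h² p̂_h(1−p̂_h)/(n_h−1):
  stratum A: (4300/21500)²·0.409·0.591/778 = 1.24277e-05
  stratum B: (5800/21500)²·0.498·0.502/296 = 6.14639e-05
  stratum C: (3700/21500)²·0.419·0.581/472 = 1.52748e-05
  stratum D: (2400/21500)²·0.681·0.319/187 = 1.44758e-05
  stratum E: (5300/21500)²·0.100·0.900/368 = 1.48617e-05
V̂(p̂_st) = 0.000118504; SE = √V̂ = 0.010886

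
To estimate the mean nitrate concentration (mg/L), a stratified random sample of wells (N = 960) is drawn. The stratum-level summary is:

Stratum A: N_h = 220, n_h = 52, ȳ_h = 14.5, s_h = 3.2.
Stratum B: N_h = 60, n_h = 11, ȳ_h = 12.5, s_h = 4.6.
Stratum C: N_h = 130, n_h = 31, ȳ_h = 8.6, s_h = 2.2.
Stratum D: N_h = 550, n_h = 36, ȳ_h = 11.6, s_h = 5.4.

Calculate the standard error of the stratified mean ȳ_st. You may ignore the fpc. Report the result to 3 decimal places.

SE(ȳ_st) ≈ 0.535

V̂(ȳ_st) = Σ W_h² s_h²/n_h, with W_h = N_h/N and N = 960:
  stratum A: (220/960)²·3.2²/52 = 0.0103419
  stratum B: (60/960)²·4.6²/11 = 0.0075142
  stratum C: (130/960)²·2.2²/31 = 0.00286304
  stratum D: (550/960)²·5.4²/36 = 0.265869
V̂(ȳ_st) = 0.286588
SE(ȳ_st) = √0.286588 = 0.535339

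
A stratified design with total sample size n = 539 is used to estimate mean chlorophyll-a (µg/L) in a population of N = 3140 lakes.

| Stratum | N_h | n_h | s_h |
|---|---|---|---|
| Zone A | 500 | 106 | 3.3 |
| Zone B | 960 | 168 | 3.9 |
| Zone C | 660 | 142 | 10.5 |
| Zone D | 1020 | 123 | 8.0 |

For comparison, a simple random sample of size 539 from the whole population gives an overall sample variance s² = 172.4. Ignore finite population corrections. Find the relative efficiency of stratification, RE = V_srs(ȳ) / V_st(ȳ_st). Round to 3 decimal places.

V̂(ȳ_st) = Σ W_h² s_h²/n_h, with W_h = N_h/N and N = 3140:
  stratum Zone A: (500/3140)²·3.3²/106 = 0.00260497
  stratum Zone B: (960/3140)²·3.9²/168 = 0.00846259
  stratum Zone C: (660/3140)²·10.5²/142 = 0.034302
  stratum Zone D: (1020/3140)²·8.0²/123 = 0.0549055
V_st = 0.100275
V_srs = s²/n = 172.4/539 = 0.319852
Relative efficiency = V_srs / V_st = 0.319852/0.100275 = 3.1897

RE ≈ 3.190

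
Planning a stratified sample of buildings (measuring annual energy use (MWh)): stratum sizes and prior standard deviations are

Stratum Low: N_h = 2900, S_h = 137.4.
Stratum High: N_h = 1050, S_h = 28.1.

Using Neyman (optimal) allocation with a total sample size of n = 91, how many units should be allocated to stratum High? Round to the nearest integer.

6

Neyman allocation: n_h = n · N_h S_h / Σ N_i S_i, with n = 91.
  stratum Low: N_h·S_h = 2900·137.4 = 398460.00
  stratum High: N_h·S_h = 1050·28.1 = 29505.00
Σ N_h S_h = 427965.00
n for stratum High = 91·29505.00/427965.00 = 6.274 → 6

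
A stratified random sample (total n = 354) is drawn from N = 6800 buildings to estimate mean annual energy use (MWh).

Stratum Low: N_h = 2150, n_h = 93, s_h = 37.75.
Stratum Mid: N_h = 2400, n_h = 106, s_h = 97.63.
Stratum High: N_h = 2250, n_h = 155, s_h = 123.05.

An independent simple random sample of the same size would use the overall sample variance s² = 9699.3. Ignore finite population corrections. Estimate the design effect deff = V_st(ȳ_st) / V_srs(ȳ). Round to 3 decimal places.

deff ≈ 0.855

V̂(ȳ_st) = Σ W_h² s_h²/n_h, with W_h = N_h/N and N = 6800:
  stratum Low: (2150/6800)²·37.75²/93 = 1.53183
  stratum Mid: (2400/6800)²·97.63²/106 = 11.2012
  stratum High: (2250/6800)²·123.05²/155 = 10.6949
V_st = 23.428
V_srs = s²/n = 9699.3/354 = 27.3992
deff = V_st / V_srs = 23.428/27.3992 = 0.8551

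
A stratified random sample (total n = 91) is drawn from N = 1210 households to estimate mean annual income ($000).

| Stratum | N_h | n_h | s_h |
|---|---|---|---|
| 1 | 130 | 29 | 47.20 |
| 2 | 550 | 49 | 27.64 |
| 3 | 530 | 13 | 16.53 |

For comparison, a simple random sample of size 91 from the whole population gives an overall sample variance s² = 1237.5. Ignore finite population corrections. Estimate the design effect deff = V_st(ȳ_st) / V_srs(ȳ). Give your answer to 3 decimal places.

deff ≈ 0.599

V̂(ȳ_st) = Σ W_h² s_h²/n_h, with W_h = N_h/N and N = 1210:
  stratum 1: (130/1210)²·47.20²/29 = 0.886752
  stratum 2: (550/1210)²·27.64²/49 = 3.22133
  stratum 3: (530/1210)²·16.53²/13 = 4.03258
V_st = 8.14066
V_srs = s²/n = 1237.5/91 = 13.5989
deff = V_st / V_srs = 8.14066/13.5989 = 0.5986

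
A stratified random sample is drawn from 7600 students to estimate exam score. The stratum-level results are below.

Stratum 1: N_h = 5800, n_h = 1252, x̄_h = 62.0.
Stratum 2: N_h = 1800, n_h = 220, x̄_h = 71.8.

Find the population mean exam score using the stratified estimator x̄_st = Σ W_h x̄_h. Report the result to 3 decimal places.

x̄_st ≈ 64.321

N = Σ N_h = 7600. Stratum weights W_h = N_h/N.
x̄_st = (5800·62.0 + 1800·71.8) / 7600 = 64.32105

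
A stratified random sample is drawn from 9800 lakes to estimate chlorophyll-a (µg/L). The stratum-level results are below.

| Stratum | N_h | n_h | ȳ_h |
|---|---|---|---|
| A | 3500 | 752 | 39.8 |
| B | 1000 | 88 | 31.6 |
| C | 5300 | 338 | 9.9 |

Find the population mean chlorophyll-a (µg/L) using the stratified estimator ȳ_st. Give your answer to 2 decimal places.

ȳ_st ≈ 22.79

N = Σ N_h = 9800. Stratum weights W_h = N_h/N.
ȳ_st = (3500·39.8 + 1000·31.6 + 5300·9.9) / 9800 = 22.7929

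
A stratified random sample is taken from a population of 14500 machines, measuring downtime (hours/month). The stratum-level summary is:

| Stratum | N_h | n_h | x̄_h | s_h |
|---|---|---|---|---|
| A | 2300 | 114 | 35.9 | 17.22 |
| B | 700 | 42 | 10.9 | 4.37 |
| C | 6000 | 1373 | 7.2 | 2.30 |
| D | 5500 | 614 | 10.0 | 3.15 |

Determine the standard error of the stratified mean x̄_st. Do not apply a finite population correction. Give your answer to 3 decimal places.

SE(x̄_st) ≈ 0.264

V̂(x̄_st) = Σ W_h² s_h²/n_h, with W_h = N_h/N and N = 14500:
  stratum A: (2300/14500)²·17.22²/114 = 0.0654457
  stratum B: (700/14500)²·4.37²/42 = 0.00105968
  stratum C: (6000/14500)²·2.30²/1373 = 0.000659708
  stratum D: (5500/14500)²·3.15²/614 = 0.0023251
V̂(x̄_st) = 0.0694902
SE(x̄_st) = √0.0694902 = 0.26361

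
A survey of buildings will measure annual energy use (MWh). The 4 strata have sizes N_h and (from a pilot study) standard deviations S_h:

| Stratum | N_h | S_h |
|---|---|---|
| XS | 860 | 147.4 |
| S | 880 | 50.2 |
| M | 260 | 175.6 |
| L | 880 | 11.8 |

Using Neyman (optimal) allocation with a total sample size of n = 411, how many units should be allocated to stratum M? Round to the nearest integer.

Neyman allocation: n_h = n · N_h S_h / Σ N_i S_i, with n = 411.
  stratum XS: N_h·S_h = 860·147.4 = 126764.00
  stratum S: N_h·S_h = 880·50.2 = 44176.00
  stratum M: N_h·S_h = 260·175.6 = 45656.00
  stratum L: N_h·S_h = 880·11.8 = 10384.00
Σ N_h S_h = 226980.00
n for stratum M = 411·45656.00/226980.00 = 82.671 → 83

83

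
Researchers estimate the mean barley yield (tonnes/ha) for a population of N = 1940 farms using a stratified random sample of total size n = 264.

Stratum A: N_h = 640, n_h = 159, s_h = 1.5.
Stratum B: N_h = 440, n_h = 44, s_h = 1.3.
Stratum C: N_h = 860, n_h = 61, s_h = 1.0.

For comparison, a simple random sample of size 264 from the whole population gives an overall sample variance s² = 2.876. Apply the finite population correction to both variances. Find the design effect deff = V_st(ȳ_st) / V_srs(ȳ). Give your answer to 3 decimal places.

V̂(ȳ_st) = Σ W_h² (1 − n_h/N_h) s_h²/n_h, with W_h = N_h/N and N = 1940:
  stratum A: (640/1940)²·(1 − 159/640)·1.5²/159 = 0.00115746
  stratum B: (440/1940)²·(1 − 44/440)·1.3²/44 = 0.00177819
  stratum C: (860/1940)²·(1 − 61/860)·1.0²/61 = 0.00299304
V_st = 0.00592869
V_srs = (1 − 264/1940)·2.876/264 = 0.00941147
deff = V_st / V_srs = 0.00592869/0.00941147 = 0.6299

deff ≈ 0.630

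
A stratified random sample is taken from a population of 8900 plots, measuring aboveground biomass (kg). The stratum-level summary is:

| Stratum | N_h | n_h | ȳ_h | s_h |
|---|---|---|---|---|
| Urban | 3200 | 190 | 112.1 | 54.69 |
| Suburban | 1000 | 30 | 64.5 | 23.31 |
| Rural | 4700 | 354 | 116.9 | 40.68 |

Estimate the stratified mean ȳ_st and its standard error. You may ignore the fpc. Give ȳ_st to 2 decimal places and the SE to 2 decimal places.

ȳ_st ≈ 109.29, SE ≈ 1.89

ȳ_st = Σ W_h ȳ_h = (3200·112.1 + 1000·64.5 + 4700·116.9)/8900 = 109.28652
V̂(ȳ_st) = Σ W_h² s_h²/n_h, with W_h = N_h/N and N = 8900:
  stratum Urban: (3200/8900)²·54.69²/190 = 2.03508
  stratum Suburban: (1000/8900)²·23.31²/30 = 0.228656
  stratum Rural: (4700/8900)²·40.68²/354 = 1.30369
V̂(ȳ_st) = 3.56743
SE(ȳ_st) = √3.56743 = 1.88876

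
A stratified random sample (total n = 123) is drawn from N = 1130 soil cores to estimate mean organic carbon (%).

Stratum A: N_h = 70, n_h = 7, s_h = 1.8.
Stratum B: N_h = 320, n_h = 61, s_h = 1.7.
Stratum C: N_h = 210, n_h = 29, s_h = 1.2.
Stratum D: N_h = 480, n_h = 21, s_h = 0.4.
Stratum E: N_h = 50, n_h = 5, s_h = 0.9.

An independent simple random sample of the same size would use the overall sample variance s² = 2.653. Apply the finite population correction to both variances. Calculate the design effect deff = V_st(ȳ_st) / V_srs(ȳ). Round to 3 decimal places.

V̂(ȳ_st) = Σ W_h² (1 − n_h/N_h) s_h²/n_h, with W_h = N_h/N and N = 1130:
  stratum A: (70/1130)²·(1 − 7/70)·1.8²/7 = 0.00159856
  stratum B: (320/1130)²·(1 − 61/320)·1.7²/61 = 0.00307511
  stratum C: (210/1130)²·(1 − 29/210)·1.2²/29 = 0.00147811
  stratum D: (480/1130)²·(1 − 21/480)·0.4²/21 = 0.00131461
  stratum E: (50/1130)²·(1 − 5/50)·0.9²/5 = 0.000285457
V_st = 0.00775185
V_srs = (1 − 123/1130)·2.653/123 = 0.0192213
deff = V_st / V_srs = 0.00775185/0.0192213 = 0.4033

deff ≈ 0.403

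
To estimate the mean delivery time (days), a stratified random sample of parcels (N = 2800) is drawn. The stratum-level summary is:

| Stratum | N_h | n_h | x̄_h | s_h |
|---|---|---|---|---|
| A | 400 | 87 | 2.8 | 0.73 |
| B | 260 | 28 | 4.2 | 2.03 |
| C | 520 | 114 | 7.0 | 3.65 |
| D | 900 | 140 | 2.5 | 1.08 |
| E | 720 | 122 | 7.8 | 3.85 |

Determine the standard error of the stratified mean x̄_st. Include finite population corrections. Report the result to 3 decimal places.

SE(x̄_st) ≈ 0.109

V̂(x̄_st) = Σ W_h² (1 − n_h/N_h) s_h²/n_h, with W_h = N_h/N and N = 2800:
  stratum A: (400/2800)²·(1 − 87/400)·0.73²/87 = 9.78171e-05
  stratum B: (260/2800)²·(1 − 28/260)·2.03²/28 = 0.00113235
  stratum C: (520/2800)²·(1 − 114/520)·3.65²/114 = 0.00314698
  stratum D: (900/2800)²·(1 − 140/900)·1.08²/140 = 0.000726875
  stratum E: (720/2800)²·(1 − 122/720)·3.85²/122 = 0.00667236
V̂(x̄_st) = 0.0117764
SE(x̄_st) = √0.0117764 = 0.108519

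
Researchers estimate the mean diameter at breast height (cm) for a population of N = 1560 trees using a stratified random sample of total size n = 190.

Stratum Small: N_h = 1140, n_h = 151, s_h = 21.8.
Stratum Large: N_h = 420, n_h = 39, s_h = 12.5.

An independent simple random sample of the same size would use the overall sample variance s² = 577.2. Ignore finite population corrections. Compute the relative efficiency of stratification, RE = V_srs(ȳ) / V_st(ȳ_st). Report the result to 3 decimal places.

RE ≈ 1.541

V̂(ȳ_st) = Σ W_h² s_h²/n_h, with W_h = N_h/N and N = 1560:
  stratum Small: (1140/1560)²·21.8²/151 = 1.68072
  stratum Large: (420/1560)²·12.5²/39 = 0.290405
V_st = 1.97113
V_srs = s²/n = 577.2/190 = 3.03789
Relative efficiency = V_srs / V_st = 3.03789/1.97113 = 1.5412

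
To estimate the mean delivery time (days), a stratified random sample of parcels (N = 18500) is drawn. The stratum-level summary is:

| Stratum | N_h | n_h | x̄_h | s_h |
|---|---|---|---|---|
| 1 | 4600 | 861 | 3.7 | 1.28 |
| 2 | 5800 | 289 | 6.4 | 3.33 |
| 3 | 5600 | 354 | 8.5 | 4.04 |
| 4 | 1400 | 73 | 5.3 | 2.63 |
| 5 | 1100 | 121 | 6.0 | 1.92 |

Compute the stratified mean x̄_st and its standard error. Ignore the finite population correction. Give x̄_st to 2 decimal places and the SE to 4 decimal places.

x̄_st = Σ W_h x̄_h = (4600·3.7 + 5800·6.4 + 5600·8.5 + 1400·5.3 + 1100·6.0)/18500 = 6.25730
V̂(x̄_st) = Σ W_h² s_h²/n_h, with W_h = N_h/N and N = 18500:
  stratum 1: (4600/18500)²·1.28²/861 = 0.000117649
  stratum 2: (5800/18500)²·3.33²/289 = 0.0037714
  stratum 3: (5600/18500)²·4.04²/354 = 0.00422466
  stratum 4: (1400/18500)²·2.63²/73 = 0.000542627
  stratum 5: (1100/18500)²·1.92²/121 = 0.000107711
V̂(x̄_st) = 0.00876405
SE(x̄_st) = √0.00876405 = 0.0936165

x̄_st ≈ 6.26, SE ≈ 0.0936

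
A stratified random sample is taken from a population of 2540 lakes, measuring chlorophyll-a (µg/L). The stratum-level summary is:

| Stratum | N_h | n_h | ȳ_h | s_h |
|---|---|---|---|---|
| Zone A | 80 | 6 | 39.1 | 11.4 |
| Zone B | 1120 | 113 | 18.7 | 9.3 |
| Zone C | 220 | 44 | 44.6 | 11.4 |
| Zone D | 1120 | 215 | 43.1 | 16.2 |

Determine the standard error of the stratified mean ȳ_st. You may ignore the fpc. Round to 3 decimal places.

V̂(ȳ_st) = Σ W_h² s_h²/n_h, with W_h = N_h/N and N = 2540:
  stratum Zone A: (80/2540)²·11.4²/6 = 0.0214868
  stratum Zone B: (1120/2540)²·9.3²/113 = 0.148818
  stratum Zone C: (220/2540)²·11.4²/44 = 0.0221582
  stratum Zone D: (1120/2540)²·16.2²/215 = 0.237334
V̂(ȳ_st) = 0.429797
SE(ȳ_st) = √0.429797 = 0.655589

SE(ȳ_st) ≈ 0.656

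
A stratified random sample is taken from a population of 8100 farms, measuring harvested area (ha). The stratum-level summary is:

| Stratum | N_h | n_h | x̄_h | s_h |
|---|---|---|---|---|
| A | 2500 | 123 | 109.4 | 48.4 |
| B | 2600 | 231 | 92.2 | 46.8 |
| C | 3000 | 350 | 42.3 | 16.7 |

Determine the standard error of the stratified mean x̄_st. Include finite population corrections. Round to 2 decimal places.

V̂(x̄_st) = Σ W_h² (1 − n_h/N_h) s_h²/n_h, with W_h = N_h/N and N = 8100:
  stratum A: (2500/8100)²·(1 − 123/2500)·48.4²/123 = 1.72498
  stratum B: (2600/8100)²·(1 − 231/2600)·46.8²/231 = 0.890119
  stratum C: (3000/8100)²·(1 − 350/3000)·16.7²/350 = 0.0965522
V̂(x̄_st) = 2.71165
SE(x̄_st) = √2.71165 = 1.64671

SE(x̄_st) ≈ 1.65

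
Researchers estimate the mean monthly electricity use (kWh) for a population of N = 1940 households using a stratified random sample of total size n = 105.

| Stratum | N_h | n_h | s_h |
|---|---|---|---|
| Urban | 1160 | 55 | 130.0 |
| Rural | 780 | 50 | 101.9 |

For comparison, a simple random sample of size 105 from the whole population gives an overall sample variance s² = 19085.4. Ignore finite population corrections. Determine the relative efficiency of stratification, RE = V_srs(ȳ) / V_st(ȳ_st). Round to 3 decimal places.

V̂(ȳ_st) = Σ W_h² s_h²/n_h, with W_h = N_h/N and N = 1940:
  stratum Urban: (1160/1940)²·130.0²/55 = 109.859
  stratum Rural: (780/1940)²·101.9²/50 = 33.571
V_st = 143.43
V_srs = s²/n = 19085.4/105 = 181.766
Relative efficiency = V_srs / V_st = 181.766/143.43 = 1.2673

RE ≈ 1.267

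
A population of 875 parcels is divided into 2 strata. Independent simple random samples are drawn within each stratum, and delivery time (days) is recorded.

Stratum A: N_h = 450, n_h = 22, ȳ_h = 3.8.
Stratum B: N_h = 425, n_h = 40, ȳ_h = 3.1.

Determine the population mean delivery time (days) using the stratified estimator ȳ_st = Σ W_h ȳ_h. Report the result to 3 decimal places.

N = Σ N_h = 875. Stratum weights W_h = N_h/N.
ȳ_st = (450·3.8 + 425·3.1) / 875 = 3.46000

ȳ_st ≈ 3.460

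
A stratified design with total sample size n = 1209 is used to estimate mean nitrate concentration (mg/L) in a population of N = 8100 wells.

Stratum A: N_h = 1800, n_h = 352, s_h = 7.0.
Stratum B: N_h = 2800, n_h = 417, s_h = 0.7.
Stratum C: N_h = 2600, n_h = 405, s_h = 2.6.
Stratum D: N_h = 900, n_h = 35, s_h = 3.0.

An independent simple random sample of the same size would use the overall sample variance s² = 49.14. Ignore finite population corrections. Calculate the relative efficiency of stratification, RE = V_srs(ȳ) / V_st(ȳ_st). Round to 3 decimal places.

V̂(ȳ_st) = Σ W_h² s_h²/n_h, with W_h = N_h/N and N = 8100:
  stratum A: (1800/8100)²·7.0²/352 = 0.0068743
  stratum B: (2800/8100)²·0.7²/417 = 0.000140413
  stratum C: (2600/8100)²·2.6²/405 = 0.00171976
  stratum D: (900/8100)²·3.0²/35 = 0.0031746
V_st = 0.0119091
V_srs = s²/n = 49.14/1209 = 0.0406452
Relative efficiency = V_srs / V_st = 0.0406452/0.0119091 = 3.4130

RE ≈ 3.413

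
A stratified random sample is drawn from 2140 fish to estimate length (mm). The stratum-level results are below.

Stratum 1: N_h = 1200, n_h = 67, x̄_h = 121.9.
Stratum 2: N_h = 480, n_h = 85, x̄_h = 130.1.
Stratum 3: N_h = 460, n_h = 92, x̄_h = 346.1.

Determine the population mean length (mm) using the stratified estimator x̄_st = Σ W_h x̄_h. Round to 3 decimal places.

x̄_st ≈ 171.932

N = Σ N_h = 2140. Stratum weights W_h = N_h/N.
x̄_st = (1200·121.9 + 480·130.1 + 460·346.1) / 2140 = 171.93178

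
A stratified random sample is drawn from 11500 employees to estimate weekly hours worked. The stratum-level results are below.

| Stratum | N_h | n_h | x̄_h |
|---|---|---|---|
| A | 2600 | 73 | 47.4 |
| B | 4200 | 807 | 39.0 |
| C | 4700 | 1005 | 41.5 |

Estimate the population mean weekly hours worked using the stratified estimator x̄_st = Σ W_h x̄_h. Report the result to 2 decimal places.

N = Σ N_h = 11500. Stratum weights W_h = N_h/N.
x̄_st = (2600·47.4 + 4200·39.0 + 4700·41.5) / 11500 = 41.9209

x̄_st ≈ 41.92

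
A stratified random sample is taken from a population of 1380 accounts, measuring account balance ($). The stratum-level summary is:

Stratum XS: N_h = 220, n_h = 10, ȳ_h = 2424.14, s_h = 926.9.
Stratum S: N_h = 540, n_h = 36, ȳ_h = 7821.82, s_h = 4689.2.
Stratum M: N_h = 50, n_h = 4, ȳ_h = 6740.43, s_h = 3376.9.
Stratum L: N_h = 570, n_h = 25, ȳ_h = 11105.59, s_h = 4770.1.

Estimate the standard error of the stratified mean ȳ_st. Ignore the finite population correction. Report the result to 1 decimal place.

V̂(ȳ_st) = Σ W_h² s_h²/n_h, with W_h = N_h/N and N = 1380:
  stratum XS: (220/1380)²·926.9²/10 = 2183.5
  stratum S: (540/1380)²·4689.2²/36 = 93524.3
  stratum M: (50/1380)²·3376.9²/4 = 3742.47
  stratum L: (570/1380)²·4770.1²/25 = 155277
V̂(ȳ_st) = 254727
SE(ȳ_st) = √254727 = 504.705

SE(ȳ_st) ≈ 504.7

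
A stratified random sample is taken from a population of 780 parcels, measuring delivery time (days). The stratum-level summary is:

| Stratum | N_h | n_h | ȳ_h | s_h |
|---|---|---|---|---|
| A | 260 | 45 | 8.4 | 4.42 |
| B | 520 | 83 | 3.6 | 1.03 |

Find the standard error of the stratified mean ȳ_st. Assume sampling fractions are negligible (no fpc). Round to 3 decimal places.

SE(ȳ_st) ≈ 0.232

V̂(ȳ_st) = Σ W_h² s_h²/n_h, with W_h = N_h/N and N = 780:
  stratum A: (260/780)²·4.42²/45 = 0.048238
  stratum B: (520/780)²·1.03²/83 = 0.00568086
V̂(ȳ_st) = 0.0539189
SE(ȳ_st) = √0.0539189 = 0.232204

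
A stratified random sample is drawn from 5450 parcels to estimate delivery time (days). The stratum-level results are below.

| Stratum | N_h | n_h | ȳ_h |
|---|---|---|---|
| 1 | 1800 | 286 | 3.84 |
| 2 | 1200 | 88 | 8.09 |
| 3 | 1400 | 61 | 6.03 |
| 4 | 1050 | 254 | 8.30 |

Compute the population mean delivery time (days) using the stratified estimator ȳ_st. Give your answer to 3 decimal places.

N = Σ N_h = 5450. Stratum weights W_h = N_h/N.
ȳ_st = (1800·3.84 + 1200·8.09 + 1400·6.03 + 1050·8.30) / 5450 = 6.19761

ȳ_st ≈ 6.198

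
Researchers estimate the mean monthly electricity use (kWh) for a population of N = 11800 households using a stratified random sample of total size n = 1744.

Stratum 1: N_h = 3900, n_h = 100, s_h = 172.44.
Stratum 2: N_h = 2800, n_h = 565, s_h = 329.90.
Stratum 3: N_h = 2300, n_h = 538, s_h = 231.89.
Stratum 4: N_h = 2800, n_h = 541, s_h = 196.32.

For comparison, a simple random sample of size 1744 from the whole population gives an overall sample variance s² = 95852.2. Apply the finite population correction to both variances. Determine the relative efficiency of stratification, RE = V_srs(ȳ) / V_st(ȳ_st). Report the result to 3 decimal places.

V̂(ȳ_st) = Σ W_h² (1 − n_h/N_h) s_h²/n_h, with W_h = N_h/N and N = 11800:
  stratum 1: (3900/11800)²·(1 − 100/3900)·172.44²/100 = 31.649
  stratum 2: (2800/11800)²·(1 − 565/2800)·329.90²/565 = 8.6574
  stratum 3: (2300/11800)²·(1 − 538/2300)·231.89²/538 = 2.90905
  stratum 4: (2800/11800)²·(1 − 541/2800)·196.32²/541 = 3.23625
V_st = 46.4517
V_srs = (1 − 1744/11800)·95852.2/1744 = 46.8381
Relative efficiency = V_srs / V_st = 46.8381/46.4517 = 1.0083

RE ≈ 1.008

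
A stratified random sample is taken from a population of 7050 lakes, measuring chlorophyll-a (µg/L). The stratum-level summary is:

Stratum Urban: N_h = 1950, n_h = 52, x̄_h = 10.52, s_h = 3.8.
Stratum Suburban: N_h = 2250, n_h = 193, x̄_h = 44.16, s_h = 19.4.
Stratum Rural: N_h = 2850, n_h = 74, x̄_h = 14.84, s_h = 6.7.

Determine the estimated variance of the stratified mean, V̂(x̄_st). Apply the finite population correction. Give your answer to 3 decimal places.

V̂(x̄_st) = Σ W_h² (1 − n_h/N_h) s_h²/n_h, with W_h = N_h/N and N = 7050:
  stratum Urban: (1950/7050)²·(1 − 52/1950)·3.8²/52 = 0.0206784
  stratum Suburban: (2250/7050)²·(1 − 193/2250)·19.4²/193 = 0.181587
  stratum Rural: (2850/7050)²·(1 − 74/2850)·6.7²/74 = 0.0965615
V̂(x̄_st) = 0.298827

V̂(x̄_st) ≈ 0.299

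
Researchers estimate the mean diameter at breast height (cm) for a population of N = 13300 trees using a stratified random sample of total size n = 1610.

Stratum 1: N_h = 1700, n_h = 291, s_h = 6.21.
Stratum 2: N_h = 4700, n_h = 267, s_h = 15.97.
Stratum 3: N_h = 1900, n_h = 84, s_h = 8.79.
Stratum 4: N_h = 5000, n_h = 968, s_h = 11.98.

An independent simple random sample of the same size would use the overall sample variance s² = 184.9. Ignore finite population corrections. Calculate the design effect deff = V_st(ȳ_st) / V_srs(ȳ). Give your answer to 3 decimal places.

V̂(ȳ_st) = Σ W_h² s_h²/n_h, with W_h = N_h/N and N = 13300:
  stratum 1: (1700/13300)²·6.21²/291 = 0.00216513
  stratum 2: (4700/13300)²·15.97²/267 = 0.119286
  stratum 3: (1900/13300)²·8.79²/84 = 0.0187716
  stratum 4: (5000/13300)²·11.98²/968 = 0.0209544
V_st = 0.161178
V_srs = s²/n = 184.9/1610 = 0.114845
deff = V_st / V_srs = 0.161178/0.114845 = 1.4034

deff ≈ 1.403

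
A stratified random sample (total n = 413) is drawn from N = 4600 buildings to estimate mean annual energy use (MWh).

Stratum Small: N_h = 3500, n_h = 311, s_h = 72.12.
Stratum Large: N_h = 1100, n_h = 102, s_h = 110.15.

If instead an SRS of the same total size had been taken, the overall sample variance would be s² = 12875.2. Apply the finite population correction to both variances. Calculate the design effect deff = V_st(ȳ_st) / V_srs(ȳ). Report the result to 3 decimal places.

deff ≈ 0.528

V̂(ȳ_st) = Σ W_h² (1 − n_h/N_h) s_h²/n_h, with W_h = N_h/N and N = 4600:
  stratum Small: (3500/4600)²·(1 − 311/3500)·72.12²/311 = 8.82182
  stratum Large: (1100/4600)²·(1 − 102/1100)·110.15²/102 = 6.1713
V_st = 14.9931
V_srs = (1 − 413/4600)·12875.2/413 = 28.3759
deff = V_st / V_srs = 14.9931/28.3759 = 0.5284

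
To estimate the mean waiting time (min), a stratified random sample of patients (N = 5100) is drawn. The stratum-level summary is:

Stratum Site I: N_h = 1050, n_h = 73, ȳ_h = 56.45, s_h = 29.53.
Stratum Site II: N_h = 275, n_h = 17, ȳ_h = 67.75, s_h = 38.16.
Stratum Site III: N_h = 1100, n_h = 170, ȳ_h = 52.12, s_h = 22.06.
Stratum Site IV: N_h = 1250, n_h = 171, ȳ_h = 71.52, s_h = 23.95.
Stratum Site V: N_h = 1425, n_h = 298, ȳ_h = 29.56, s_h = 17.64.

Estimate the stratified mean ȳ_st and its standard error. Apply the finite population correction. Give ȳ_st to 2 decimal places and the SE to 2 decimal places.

ȳ_st = Σ W_h ȳ_h = (1050·56.45 + 275·67.75 + 1100·52.12 + 1250·71.52 + 1425·29.56)/5100 = 52.30564
V̂(ȳ_st) = Σ W_h² (1 − n_h/N_h) s_h²/n_h, with W_h = N_h/N and N = 5100:
  stratum Site I: (1050/5100)²·(1 − 73/1050)·29.53²/73 = 0.471137
  stratum Site II: (275/5100)²·(1 − 17/275)·38.16²/17 = 0.233658
  stratum Site III: (1100/5100)²·(1 − 170/1100)·22.06²/170 = 0.112589
  stratum Site IV: (1250/5100)²·(1 − 171/1250)·23.95²/171 = 0.173943
  stratum Site V: (1425/5100)²·(1 − 298/1425)·17.64²/298 = 0.0644732
V̂(ȳ_st) = 1.0558
SE(ȳ_st) = √1.0558 = 1.02752

ȳ_st ≈ 52.31, SE ≈ 1.03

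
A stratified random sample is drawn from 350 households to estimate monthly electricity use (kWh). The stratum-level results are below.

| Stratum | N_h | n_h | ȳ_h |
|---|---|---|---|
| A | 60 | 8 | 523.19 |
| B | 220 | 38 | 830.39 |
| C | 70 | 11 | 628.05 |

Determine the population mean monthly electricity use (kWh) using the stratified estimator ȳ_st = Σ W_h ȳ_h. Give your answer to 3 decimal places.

ȳ_st ≈ 737.259

N = Σ N_h = 350. Stratum weights W_h = N_h/N.
ȳ_st = (60·523.19 + 220·830.39 + 70·628.05) / 350 = 737.25914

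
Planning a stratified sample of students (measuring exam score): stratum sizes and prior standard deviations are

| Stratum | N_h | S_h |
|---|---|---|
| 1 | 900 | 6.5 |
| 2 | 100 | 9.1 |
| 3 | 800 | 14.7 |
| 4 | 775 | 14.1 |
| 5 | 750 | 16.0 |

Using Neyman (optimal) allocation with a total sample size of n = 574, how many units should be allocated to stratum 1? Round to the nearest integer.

Neyman allocation: n_h = n · N_h S_h / Σ N_i S_i, with n = 574.
  stratum 1: N_h·S_h = 900·6.5 = 5850.00
  stratum 2: N_h·S_h = 100·9.1 = 910.00
  stratum 3: N_h·S_h = 800·14.7 = 11760.00
  stratum 4: N_h·S_h = 775·14.1 = 10927.50
  stratum 5: N_h·S_h = 750·16.0 = 12000.00
Σ N_h S_h = 41447.50
n for stratum 1 = 574·5850.00/41447.50 = 81.016 → 81

81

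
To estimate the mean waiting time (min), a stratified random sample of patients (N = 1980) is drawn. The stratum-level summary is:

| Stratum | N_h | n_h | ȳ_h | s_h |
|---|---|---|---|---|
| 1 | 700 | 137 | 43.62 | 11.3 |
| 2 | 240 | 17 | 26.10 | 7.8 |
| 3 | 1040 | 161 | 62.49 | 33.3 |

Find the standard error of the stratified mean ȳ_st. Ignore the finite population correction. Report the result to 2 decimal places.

V̂(ȳ_st) = Σ W_h² s_h²/n_h, with W_h = N_h/N and N = 1980:
  stratum 1: (700/1980)²·11.3²/137 = 0.116494
  stratum 2: (240/1980)²·7.8²/17 = 0.0525814
  stratum 3: (1040/1980)²·33.3²/161 = 1.9002
V̂(ȳ_st) = 2.06927
SE(ȳ_st) = √2.06927 = 1.4385

SE(ȳ_st) ≈ 1.44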